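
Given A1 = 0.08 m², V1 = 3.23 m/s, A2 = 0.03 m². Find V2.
Formula: V_2 = \frac{A_1 V_1}{A_2}
V2 = 0.08·3.23/0.03 = 8.613 m/s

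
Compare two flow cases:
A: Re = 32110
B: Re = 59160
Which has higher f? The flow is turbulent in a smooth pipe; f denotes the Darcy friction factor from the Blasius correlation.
f(A) = 0.02361, f(B) = 0.02026. Answer: A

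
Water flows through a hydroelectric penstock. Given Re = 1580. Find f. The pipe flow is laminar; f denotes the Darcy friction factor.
Formula: f = \frac{64}{Re}
f = 64/1580 = 0.04051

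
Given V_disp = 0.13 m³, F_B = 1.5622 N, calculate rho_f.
Formula: F_B = \rho_f g V_{disp}
Substituting knowns: 1.5622 = rho_f·9.81·0.13
Solving for rho_f: rho_f = 1.5622/(9.81·0.13) = 1.225 kg/m³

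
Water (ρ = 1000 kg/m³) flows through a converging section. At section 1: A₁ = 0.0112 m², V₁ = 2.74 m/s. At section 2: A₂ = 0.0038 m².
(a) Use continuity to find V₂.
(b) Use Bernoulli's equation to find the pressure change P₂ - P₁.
(a) Continuity: A₁V₁=A₂V₂ -> V₂=A₁V₁/A₂=0.0112*2.74/0.0038=8.08 m/s
(b) Bernoulli: P₂-P₁=0.5*rho*(V₁^2-V₂^2)/1000=0.5*1000*(2.74^2-8.08^2)/1000=-28.89 kPa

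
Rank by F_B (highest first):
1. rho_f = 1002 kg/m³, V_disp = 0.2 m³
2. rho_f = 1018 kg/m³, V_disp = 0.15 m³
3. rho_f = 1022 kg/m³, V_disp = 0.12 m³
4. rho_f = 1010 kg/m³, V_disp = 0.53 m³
Case 1: F_B = 1966 N
Case 2: F_B = 1498 N
Case 3: F_B = 1203 N
Case 4: F_B = 5251 N
Ranking (highest first): 4, 1, 2, 3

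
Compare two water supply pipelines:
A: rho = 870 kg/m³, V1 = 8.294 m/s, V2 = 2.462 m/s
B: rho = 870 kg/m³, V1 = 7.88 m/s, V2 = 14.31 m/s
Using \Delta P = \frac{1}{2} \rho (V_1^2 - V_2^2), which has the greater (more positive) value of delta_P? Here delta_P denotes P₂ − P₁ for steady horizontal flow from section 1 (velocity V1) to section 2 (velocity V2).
delta_P(A) = 27.29 kPa, delta_P(B) = -62.07 kPa. Answer: A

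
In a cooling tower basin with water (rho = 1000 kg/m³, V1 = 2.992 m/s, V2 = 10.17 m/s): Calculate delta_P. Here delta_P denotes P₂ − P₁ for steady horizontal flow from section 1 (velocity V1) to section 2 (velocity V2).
Formula: \Delta P = \frac{1}{2} \rho (V_1^2 - V_2^2)
delta_P = 0.5·1000·(2.992² − 10.17²)/1000 = -47.24 kPa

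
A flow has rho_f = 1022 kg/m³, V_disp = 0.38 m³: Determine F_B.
Formula: F_B = \rho_f g V_{disp}
F_B = 1022·9.81·0.38 = 3810 N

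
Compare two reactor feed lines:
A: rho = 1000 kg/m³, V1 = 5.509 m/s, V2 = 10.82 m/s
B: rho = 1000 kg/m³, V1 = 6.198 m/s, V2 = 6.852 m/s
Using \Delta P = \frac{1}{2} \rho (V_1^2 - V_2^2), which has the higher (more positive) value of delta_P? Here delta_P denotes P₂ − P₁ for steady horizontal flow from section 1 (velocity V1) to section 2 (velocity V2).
delta_P(A) = -43.36 kPa, delta_P(B) = -4.267 kPa. Answer: B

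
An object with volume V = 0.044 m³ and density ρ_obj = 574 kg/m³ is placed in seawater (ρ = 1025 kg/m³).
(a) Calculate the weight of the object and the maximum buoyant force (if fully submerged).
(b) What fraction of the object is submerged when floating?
(a) W=rho_obj*g*V=574*9.81*0.044=247.8 N; F_B(max)=rho*g*V=1025*9.81*0.044=442.4 N
(b) Floating fraction=rho_obj/rho=574/1025=0.560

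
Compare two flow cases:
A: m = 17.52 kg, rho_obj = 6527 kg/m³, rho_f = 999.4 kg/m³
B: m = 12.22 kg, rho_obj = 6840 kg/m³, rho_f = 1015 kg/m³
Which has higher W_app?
W_app(A) = 145.6 N, W_app(B) = 102.1 N. Answer: A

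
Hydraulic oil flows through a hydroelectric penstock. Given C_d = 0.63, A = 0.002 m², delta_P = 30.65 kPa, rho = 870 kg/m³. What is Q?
Formula: Q = C_d A \sqrt{\frac{2 \Delta P}{\rho}}
Q = 0.63·0.002·√(2·(30.65·1000)/870)·1000 = 10.58 L/s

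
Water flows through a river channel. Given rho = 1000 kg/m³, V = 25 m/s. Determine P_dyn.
Formula: P_{dyn} = \frac{1}{2} \rho V^2
P_dyn = 0.5·1000·25²/1000 = 312.5 kPa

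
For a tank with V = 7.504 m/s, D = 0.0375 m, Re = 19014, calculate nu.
Formula: Re = \frac{V D}{\nu}
Substituting knowns: 19014 = 7.504·0.0375/nu
Solving for nu: nu = 7.504·0.0375/19014 = 1.480e-05 m²/s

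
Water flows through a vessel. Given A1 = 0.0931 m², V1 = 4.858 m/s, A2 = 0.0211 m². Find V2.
Formula: V_2 = \frac{A_1 V_1}{A_2}
V2 = 0.0931·4.858/0.0211 = 21.44 m/s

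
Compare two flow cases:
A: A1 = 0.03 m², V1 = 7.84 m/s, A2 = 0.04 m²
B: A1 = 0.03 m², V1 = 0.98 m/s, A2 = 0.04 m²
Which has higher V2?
V2(A) = 5.88 m/s, V2(B) = 0.735 m/s. Answer: A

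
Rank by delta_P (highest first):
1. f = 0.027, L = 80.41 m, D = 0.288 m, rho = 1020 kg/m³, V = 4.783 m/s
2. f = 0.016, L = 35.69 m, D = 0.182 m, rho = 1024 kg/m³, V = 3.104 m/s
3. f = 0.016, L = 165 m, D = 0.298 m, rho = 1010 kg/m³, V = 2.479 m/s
Case 1: delta_P = 87.95 kPa
Case 2: delta_P = 15.48 kPa
Case 3: delta_P = 27.49 kPa
Ranking (highest first): 1, 3, 2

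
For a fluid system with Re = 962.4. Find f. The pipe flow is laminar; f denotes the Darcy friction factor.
Formula: f = \frac{64}{Re}
f = 64/962.4 = 0.0665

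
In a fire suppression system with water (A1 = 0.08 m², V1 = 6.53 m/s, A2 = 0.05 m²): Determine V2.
Formula: V_2 = \frac{A_1 V_1}{A_2}
V2 = 0.08·6.53/0.05 = 10.45 m/s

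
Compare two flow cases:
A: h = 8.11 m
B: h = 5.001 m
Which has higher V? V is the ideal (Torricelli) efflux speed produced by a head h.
V(A) = 12.61 m/s, V(B) = 9.906 m/s. Answer: A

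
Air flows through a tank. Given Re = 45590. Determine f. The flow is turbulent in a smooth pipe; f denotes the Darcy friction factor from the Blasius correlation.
Formula: f = \frac{0.316}{Re^{0.25}}
f = 0.316/45590^0.25 = 0.02163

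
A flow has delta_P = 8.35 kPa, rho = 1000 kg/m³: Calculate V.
Formula: V = \sqrt{\frac{2 \Delta P}{\rho}}
V = √(2·(8.35·1000)/1000) = 4.087 m/s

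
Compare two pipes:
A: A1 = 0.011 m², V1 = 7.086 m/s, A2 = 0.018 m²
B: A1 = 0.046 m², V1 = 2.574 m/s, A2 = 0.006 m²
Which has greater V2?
V2(A) = 4.33 m/s, V2(B) = 19.73 m/s. Answer: B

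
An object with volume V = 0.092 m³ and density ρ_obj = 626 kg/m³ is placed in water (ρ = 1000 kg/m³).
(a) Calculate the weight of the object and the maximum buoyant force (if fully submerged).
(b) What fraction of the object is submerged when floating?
(a) W=rho_obj*g*V=626*9.81*0.092=565.0 N; F_B(max)=rho*g*V=1000*9.81*0.092=902.5 N
(b) Floating fraction=rho_obj/rho=626/1000=0.626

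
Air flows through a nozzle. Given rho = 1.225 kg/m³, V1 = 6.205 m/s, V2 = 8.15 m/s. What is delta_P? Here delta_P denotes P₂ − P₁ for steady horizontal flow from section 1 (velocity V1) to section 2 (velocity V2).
Formula: \Delta P = \frac{1}{2} \rho (V_1^2 - V_2^2)
delta_P = 0.5·1.225·(6.205² − 8.15²)/1000 = -0.0171 kPa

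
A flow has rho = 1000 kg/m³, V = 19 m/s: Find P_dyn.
Formula: P_{dyn} = \frac{1}{2} \rho V^2
P_dyn = 0.5·1000·19²/1000 = 180.5 kPa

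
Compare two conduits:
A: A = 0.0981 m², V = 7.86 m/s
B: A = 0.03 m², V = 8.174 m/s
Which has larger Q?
Q(A) = 771.1 L/s, Q(B) = 245.2 L/s. Answer: A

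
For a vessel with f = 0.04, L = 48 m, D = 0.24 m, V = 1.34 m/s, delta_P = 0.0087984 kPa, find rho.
Formula: \Delta P = f \frac{L}{D} \frac{\rho V^2}{2}
Substituting knowns: 0.0087984 = 0.04·(48/0.24)·0.5·rho·1.34²/1000
Solving for rho: rho = (0.0087984·1000)/(0.04·(48/0.24)·0.5·1.34²) = 1.225 kg/m³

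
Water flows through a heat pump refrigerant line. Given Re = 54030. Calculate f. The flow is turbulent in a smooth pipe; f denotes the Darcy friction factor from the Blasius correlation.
Formula: f = \frac{0.316}{Re^{0.25}}
f = 0.316/54030^0.25 = 0.02073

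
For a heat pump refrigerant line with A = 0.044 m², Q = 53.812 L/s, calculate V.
Formula: Q = A V
Substituting knowns: 53.812 = 0.044·V·1000
Solving for V: V = (53.812/1000)/0.044 = 1.223 m/s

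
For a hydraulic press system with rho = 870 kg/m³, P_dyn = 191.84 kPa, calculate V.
Formula: P_{dyn} = \frac{1}{2} \rho V^2
Substituting knowns: 191.84 = 0.5·870·V²/1000
Solving for V: V = √(2·(191.84·1000)/870) = 21 m/s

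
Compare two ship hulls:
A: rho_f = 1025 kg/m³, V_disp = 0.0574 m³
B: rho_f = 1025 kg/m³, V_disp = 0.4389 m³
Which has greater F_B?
F_B(A) = 577.2 N, F_B(B) = 4413 N. Answer: B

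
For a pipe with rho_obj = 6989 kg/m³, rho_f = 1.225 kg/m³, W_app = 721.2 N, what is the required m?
Formula: W_{app} = mg\left(1 - \frac{\rho_f}{\rho_{obj}}\right)
Substituting knowns: 721.2 = m·9.81·(1 − 1.225/6989)
Solving for m: m = 721.2/(9.81·(1 − 1.225/6989)) = 73.53 kg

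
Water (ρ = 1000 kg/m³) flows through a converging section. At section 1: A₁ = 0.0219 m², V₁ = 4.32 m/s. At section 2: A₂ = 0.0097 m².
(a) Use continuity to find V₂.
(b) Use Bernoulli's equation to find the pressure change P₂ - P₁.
(a) Continuity: A₁V₁=A₂V₂ -> V₂=A₁V₁/A₂=0.0219*4.32/0.0097=9.75 m/s
(b) Bernoulli: P₂-P₁=0.5*rho*(V₁^2-V₂^2)/1000=0.5*1000*(4.32^2-9.75^2)/1000=-38.2 kPa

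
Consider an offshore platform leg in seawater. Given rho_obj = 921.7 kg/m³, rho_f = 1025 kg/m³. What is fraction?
Formula: f_{sub} = \frac{\rho_{obj}}{\rho_f}
fraction = 921.7/1025 = 0.8992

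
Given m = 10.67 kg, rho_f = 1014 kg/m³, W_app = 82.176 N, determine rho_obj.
Formula: W_{app} = mg\left(1 - \frac{\rho_f}{\rho_{obj}}\right)
Substituting knowns: 82.176 = 10.67·9.81·(1 − 1014/rho_obj)
Solving for rho_obj: rho_obj = 1014/(1 − 82.176/(10.67·9.81)) = 4718 kg/m³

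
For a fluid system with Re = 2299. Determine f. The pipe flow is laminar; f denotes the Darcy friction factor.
Formula: f = \frac{64}{Re}
f = 64/2299 = 0.02784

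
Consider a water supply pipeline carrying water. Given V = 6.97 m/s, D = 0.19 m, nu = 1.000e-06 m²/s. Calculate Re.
Formula: Re = \frac{V D}{\nu}
Re = 6.97·0.19/1.000e-06 = 1.324e+06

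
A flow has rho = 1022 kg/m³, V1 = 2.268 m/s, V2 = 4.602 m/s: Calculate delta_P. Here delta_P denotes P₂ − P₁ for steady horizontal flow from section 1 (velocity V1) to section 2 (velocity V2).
Formula: \Delta P = \frac{1}{2} \rho (V_1^2 - V_2^2)
delta_P = 0.5·1022·(2.268² − 4.602²)/1000 = -8.194 kPa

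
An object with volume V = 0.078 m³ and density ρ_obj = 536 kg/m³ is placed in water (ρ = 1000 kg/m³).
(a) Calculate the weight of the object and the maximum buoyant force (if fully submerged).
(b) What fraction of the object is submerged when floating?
(a) W=rho_obj*g*V=536*9.81*0.078=410.1 N; F_B(max)=rho*g*V=1000*9.81*0.078=765.2 N
(b) Floating fraction=rho_obj/rho=536/1000=0.536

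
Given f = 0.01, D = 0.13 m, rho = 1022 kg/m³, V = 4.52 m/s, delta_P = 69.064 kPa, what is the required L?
Formula: \Delta P = f \frac{L}{D} \frac{\rho V^2}{2}
Substituting knowns: 69.064 = 0.01·(L/0.13)·0.5·1022·4.52²/1000
Solving for L: L = (69.064·1000)·0.13/(0.01·0.5·1022·4.52²) = 86 m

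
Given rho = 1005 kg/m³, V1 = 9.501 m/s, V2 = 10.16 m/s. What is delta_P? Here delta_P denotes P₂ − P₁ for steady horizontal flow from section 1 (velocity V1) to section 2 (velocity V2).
Formula: \Delta P = \frac{1}{2} \rho (V_1^2 - V_2^2)
delta_P = 0.5·1005·(9.501² − 10.16²)/1000 = -6.511 kPa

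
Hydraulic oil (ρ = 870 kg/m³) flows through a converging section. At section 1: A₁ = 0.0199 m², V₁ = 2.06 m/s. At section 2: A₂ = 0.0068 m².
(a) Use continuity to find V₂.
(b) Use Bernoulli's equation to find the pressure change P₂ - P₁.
(a) Continuity: A₁V₁=A₂V₂ -> V₂=A₁V₁/A₂=0.0199*2.06/0.0068=6.03 m/s
(b) Bernoulli: P₂-P₁=0.5*rho*(V₁^2-V₂^2)/1000=0.5*870*(2.06^2-6.03^2)/1000=-13.97 kPa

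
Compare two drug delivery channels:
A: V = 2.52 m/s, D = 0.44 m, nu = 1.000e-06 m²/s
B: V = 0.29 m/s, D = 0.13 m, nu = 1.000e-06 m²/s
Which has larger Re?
Re(A) = 1.109e+06, Re(B) = 37700. Answer: A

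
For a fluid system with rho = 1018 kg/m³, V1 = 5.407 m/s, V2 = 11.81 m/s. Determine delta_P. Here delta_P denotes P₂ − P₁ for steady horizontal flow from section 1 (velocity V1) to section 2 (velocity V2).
Formula: \Delta P = \frac{1}{2} \rho (V_1^2 - V_2^2)
delta_P = 0.5·1018·(5.407² − 11.81²)/1000 = -56.11 kPa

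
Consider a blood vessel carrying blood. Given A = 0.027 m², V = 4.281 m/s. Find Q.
Formula: Q = A V
Q = 0.027·4.281·1000 = 115.6 L/s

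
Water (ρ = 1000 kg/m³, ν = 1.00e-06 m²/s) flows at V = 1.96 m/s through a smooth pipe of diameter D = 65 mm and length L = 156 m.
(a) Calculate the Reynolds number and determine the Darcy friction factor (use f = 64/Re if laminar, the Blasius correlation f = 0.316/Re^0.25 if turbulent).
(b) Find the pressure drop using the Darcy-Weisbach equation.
(a) Re = V·D/ν = 1.96·0.065/1.00e-06 = 127400 → turbulent (Re > 4000); f = 0.316/Re^0.25 = 0.316/127400^0.25 = 0.016726 (Blasius is strictly valid for Re ≲ 1e5; used here as the smooth-pipe estimate the problem specifies)
(b) Darcy-Weisbach: ΔP = f·(L/D)·½ρV²/1000 = 0.016726·(156/0.065)·½·1000·1.96²/1000 = 77.11 kPa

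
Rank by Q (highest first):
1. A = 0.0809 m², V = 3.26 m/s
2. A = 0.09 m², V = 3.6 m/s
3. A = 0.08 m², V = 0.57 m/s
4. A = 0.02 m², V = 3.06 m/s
Case 1: Q = 263.7 L/s
Case 2: Q = 324 L/s
Case 3: Q = 45.6 L/s
Case 4: Q = 61.2 L/s
Ranking (highest first): 2, 1, 4, 3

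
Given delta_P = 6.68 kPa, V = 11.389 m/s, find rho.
Formula: V = \sqrt{\frac{2 \Delta P}{\rho}}
Substituting knowns: 11.389 = √(2·(6.68·1000)/rho)
Solving for rho: rho = 2·(6.68·1000)/11.389² = 103 kg/m³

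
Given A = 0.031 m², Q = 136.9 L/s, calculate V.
Formula: Q = A V
Substituting knowns: 136.9 = 0.031·V·1000
Solving for V: V = (136.9/1000)/0.031 = 4.416 m/s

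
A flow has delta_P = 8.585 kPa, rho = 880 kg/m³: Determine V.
Formula: V = \sqrt{\frac{2 \Delta P}{\rho}}
V = √(2·(8.585·1000)/880) = 4.417 m/s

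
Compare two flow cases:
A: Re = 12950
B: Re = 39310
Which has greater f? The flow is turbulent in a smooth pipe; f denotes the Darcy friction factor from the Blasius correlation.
f(A) = 0.02962, f(B) = 0.02244. Answer: A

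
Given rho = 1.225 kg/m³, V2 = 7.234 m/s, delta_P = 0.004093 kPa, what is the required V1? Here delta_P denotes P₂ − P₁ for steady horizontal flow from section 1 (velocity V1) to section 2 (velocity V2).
Formula: \Delta P = \frac{1}{2} \rho (V_1^2 - V_2^2)
Substituting knowns: 0.004093 = 0.5·1.225·(V1² − 7.234²)/1000
Solving for V1: V1 = √(7.234² + 2·(0.004093·1000)/1.225) = 7.682 m/s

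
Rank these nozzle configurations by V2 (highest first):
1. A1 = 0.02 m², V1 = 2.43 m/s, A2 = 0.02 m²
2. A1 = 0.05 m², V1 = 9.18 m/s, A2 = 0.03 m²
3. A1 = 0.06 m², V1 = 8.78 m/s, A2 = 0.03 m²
Case 1: V2 = 2.43 m/s
Case 2: V2 = 15.3 m/s
Case 3: V2 = 17.56 m/s
Ranking (highest first): 3, 2, 1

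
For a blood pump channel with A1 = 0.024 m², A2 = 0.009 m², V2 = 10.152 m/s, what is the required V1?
Formula: V_2 = \frac{A_1 V_1}{A_2}
Substituting knowns: 10.152 = 0.024·V1/0.009
Solving for V1: V1 = 10.152·0.009/0.024 = 3.807 m/s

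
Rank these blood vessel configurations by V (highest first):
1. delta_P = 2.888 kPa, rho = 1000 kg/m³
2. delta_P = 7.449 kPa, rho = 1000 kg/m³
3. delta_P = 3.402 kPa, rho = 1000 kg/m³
Case 1: V = 2.403 m/s
Case 2: V = 3.86 m/s
Case 3: V = 2.608 m/s
Ranking (highest first): 2, 3, 1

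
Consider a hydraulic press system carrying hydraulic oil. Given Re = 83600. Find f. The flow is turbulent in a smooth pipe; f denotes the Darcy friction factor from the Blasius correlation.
Formula: f = \frac{0.316}{Re^{0.25}}
f = 0.316/83600^0.25 = 0.01858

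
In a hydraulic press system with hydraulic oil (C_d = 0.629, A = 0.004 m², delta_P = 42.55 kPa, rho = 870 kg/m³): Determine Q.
Formula: Q = C_d A \sqrt{\frac{2 \Delta P}{\rho}}
Q = 0.629·0.004·√(2·(42.55·1000)/870)·1000 = 24.88 L/s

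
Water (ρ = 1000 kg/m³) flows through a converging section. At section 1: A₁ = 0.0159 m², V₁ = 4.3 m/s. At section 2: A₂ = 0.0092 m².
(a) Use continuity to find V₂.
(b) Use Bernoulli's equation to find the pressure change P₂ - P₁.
(a) Continuity: A₁V₁=A₂V₂ -> V₂=A₁V₁/A₂=0.0159*4.3/0.0092=7.43 m/s
(b) Bernoulli: P₂-P₁=0.5*rho*(V₁^2-V₂^2)/1000=0.5*1000*(4.3^2-7.43^2)/1000=-18.36 kPa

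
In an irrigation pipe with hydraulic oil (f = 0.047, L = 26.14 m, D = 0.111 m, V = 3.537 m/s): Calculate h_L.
Formula: h_L = f \frac{L}{D} \frac{V^2}{2g}
h_L = 0.047·(26.14/0.111)·3.537²/(2·9.81) = 7.058 m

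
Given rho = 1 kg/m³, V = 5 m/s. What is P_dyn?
Formula: P_{dyn} = \frac{1}{2} \rho V^2
P_dyn = 0.5·1·5²/1000 = 0.0125 kPa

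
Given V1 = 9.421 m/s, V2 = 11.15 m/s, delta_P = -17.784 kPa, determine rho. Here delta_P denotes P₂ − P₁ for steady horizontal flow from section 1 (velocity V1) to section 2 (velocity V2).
Formula: \Delta P = \frac{1}{2} \rho (V_1^2 - V_2^2)
Substituting knowns: -17.784 = 0.5·rho·(9.421² − 11.15²)/1000
Solving for rho: rho = 2·(-17.784·1000)/(9.421² − 11.15²) = 1000 kg/m³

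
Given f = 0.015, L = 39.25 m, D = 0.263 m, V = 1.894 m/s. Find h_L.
Formula: h_L = f \frac{L}{D} \frac{V^2}{2g}
h_L = 0.015·(39.25/0.263)·1.894²/(2·9.81) = 0.4093 m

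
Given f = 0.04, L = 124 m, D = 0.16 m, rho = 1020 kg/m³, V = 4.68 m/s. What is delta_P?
Formula: \Delta P = f \frac{L}{D} \frac{\rho V^2}{2}
delta_P = 0.04·(124/0.16)·0.5·1020·4.68²/1000 = 346.3 kPa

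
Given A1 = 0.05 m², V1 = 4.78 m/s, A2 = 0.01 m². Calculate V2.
Formula: V_2 = \frac{A_1 V_1}{A_2}
V2 = 0.05·4.78/0.01 = 23.9 m/s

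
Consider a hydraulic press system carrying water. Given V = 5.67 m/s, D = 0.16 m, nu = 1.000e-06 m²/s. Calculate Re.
Formula: Re = \frac{V D}{\nu}
Re = 5.67·0.16/1.000e-06 = 907200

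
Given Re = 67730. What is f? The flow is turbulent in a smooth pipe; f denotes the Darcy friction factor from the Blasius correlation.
Formula: f = \frac{0.316}{Re^{0.25}}
f = 0.316/67730^0.25 = 0.01959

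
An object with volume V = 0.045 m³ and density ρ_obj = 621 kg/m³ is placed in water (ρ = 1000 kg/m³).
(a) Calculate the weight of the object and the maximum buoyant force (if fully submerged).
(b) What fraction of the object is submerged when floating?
(a) W=rho_obj*g*V=621*9.81*0.045=274.1 N; F_B(max)=rho*g*V=1000*9.81*0.045=441.4 N
(b) Floating fraction=rho_obj/rho=621/1000=0.621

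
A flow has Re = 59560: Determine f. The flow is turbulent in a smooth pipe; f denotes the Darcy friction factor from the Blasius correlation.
Formula: f = \frac{0.316}{Re^{0.25}}
f = 0.316/59560^0.25 = 0.02023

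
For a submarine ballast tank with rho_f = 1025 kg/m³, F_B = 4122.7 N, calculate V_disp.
Formula: F_B = \rho_f g V_{disp}
Substituting knowns: 4122.7 = 1025·9.81·V_disp
Solving for V_disp: V_disp = 4122.7/(1025·9.81) = 0.41 m³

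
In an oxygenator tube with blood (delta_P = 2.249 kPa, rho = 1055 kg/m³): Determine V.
Formula: V = \sqrt{\frac{2 \Delta P}{\rho}}
V = √(2·(2.249·1000)/1055) = 2.065 m/s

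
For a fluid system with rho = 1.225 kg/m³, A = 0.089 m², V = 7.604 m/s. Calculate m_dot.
Formula: \dot{m} = \rho A V
m_dot = 1.225·0.089·7.604 = 0.829 kg/s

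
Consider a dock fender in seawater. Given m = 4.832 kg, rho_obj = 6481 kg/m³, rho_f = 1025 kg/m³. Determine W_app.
Formula: W_{app} = mg\left(1 - \frac{\rho_f}{\rho_{obj}}\right)
W_app = 4.832·9.81·(1 − 1025/6481) = 39.91 N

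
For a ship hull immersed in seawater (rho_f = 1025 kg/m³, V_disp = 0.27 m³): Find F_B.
Formula: F_B = \rho_f g V_{disp}
F_B = 1025·9.81·0.27 = 2715 N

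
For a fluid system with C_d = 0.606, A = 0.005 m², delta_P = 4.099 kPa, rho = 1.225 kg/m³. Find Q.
Formula: Q = C_d A \sqrt{\frac{2 \Delta P}{\rho}}
Q = 0.606·0.005·√(2·(4.099·1000)/1.225)·1000 = 247.9 L/s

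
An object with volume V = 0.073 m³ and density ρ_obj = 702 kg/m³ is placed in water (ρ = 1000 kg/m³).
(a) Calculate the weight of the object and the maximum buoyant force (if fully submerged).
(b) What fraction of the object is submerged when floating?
(a) W=rho_obj*g*V=702*9.81*0.073=502.7 N; F_B(max)=rho*g*V=1000*9.81*0.073=716.1 N
(b) Floating fraction=rho_obj/rho=702/1000=0.702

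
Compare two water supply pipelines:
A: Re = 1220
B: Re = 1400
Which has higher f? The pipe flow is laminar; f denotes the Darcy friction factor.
f(A) = 0.05246, f(B) = 0.04571. Answer: A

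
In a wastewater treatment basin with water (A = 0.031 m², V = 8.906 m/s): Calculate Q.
Formula: Q = A V
Q = 0.031·8.906·1000 = 276.1 L/s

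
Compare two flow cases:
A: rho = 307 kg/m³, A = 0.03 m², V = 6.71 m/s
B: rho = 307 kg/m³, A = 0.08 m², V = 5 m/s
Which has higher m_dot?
m_dot(A) = 61.8 kg/s, m_dot(B) = 122.8 kg/s. Answer: B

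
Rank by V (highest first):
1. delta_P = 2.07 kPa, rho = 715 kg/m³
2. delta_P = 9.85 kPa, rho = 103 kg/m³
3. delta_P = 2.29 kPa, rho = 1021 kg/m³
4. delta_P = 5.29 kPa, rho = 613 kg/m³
Case 1: V = 2.406 m/s
Case 2: V = 13.83 m/s
Case 3: V = 2.118 m/s
Case 4: V = 4.154 m/s
Ranking (highest first): 2, 4, 1, 3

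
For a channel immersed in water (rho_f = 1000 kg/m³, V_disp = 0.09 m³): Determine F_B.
Formula: F_B = \rho_f g V_{disp}
F_B = 1000·9.81·0.09 = 882.9 N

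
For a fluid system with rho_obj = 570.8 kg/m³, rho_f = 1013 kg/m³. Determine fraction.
Formula: f_{sub} = \frac{\rho_{obj}}{\rho_f}
fraction = 570.8/1013 = 0.5635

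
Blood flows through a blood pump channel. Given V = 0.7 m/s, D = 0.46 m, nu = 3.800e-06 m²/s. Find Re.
Formula: Re = \frac{V D}{\nu}
Re = 0.7·0.46/3.800e-06 = 84737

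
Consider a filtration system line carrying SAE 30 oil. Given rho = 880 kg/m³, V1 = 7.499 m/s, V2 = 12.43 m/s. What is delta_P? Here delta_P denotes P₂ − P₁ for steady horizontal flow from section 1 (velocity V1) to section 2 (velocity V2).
Formula: \Delta P = \frac{1}{2} \rho (V_1^2 - V_2^2)
delta_P = 0.5·880·(7.499² − 12.43²)/1000 = -43.24 kPa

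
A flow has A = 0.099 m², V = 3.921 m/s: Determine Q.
Formula: Q = A V
Q = 0.099·3.921·1000 = 388.2 L/s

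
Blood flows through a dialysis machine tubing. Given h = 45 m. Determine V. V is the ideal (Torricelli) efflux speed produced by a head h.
Formula: V = \sqrt{2 g h}
V = √(2·9.81·45) = 29.71 m/s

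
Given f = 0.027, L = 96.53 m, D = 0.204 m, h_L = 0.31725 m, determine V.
Formula: h_L = f \frac{L}{D} \frac{V^2}{2g}
Substituting knowns: 0.31725 = 0.027·(96.53/0.204)·V²/(2·9.81)
Solving for V: V = √(0.31725·2·9.81/(0.027·(96.53/0.204))) = 0.698 m/s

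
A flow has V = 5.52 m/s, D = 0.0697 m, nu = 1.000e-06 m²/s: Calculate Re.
Formula: Re = \frac{V D}{\nu}
Re = 5.52·0.0697/1.000e-06 = 384744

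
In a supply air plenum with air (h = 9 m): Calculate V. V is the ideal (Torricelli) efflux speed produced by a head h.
Formula: V = \sqrt{2 g h}
V = √(2·9.81·9) = 13.29 m/s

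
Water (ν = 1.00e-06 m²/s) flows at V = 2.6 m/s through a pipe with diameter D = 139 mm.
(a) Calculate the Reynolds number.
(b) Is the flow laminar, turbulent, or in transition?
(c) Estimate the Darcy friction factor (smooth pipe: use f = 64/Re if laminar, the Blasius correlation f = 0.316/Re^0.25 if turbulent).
(a) Re = V·D/ν = 2.6·0.139/1.00e-06 = 361400
(b) Flow regime: turbulent (Re > 4000)
(c) Friction factor: f = 0.316/Re^0.25 = 0.316/361400^0.25 = 0.01289 (Blasius is strictly valid for Re ≲ 1e5; used here as the smooth-pipe estimate the problem specifies)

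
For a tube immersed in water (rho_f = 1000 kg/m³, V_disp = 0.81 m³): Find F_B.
Formula: F_B = \rho_f g V_{disp}
F_B = 1000·9.81·0.81 = 7946 N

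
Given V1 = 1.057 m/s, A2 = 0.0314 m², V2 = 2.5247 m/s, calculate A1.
Formula: V_2 = \frac{A_1 V_1}{A_2}
Substituting knowns: 2.5247 = A1·1.057/0.0314
Solving for A1: A1 = 2.5247·0.0314/1.057 = 0.075 m²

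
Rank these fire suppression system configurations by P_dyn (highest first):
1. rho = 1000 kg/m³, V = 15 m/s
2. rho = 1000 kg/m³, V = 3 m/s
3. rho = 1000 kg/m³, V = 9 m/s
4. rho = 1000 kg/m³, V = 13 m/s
Case 1: P_dyn = 112.5 kPa
Case 2: P_dyn = 4.5 kPa
Case 3: P_dyn = 40.5 kPa
Case 4: P_dyn = 84.5 kPa
Ranking (highest first): 1, 4, 3, 2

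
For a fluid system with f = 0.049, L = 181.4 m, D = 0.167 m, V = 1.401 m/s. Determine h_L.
Formula: h_L = f \frac{L}{D} \frac{V^2}{2g}
h_L = 0.049·(181.4/0.167)·1.401²/(2·9.81) = 5.325 m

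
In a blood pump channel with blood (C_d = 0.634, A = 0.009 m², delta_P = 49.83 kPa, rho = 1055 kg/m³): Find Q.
Formula: Q = C_d A \sqrt{\frac{2 \Delta P}{\rho}}
Q = 0.634·0.009·√(2·(49.83·1000)/1055)·1000 = 55.46 L/s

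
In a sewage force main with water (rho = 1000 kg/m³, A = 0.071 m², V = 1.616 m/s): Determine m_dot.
Formula: \dot{m} = \rho A V
m_dot = 1000·0.071·1.616 = 114.7 kg/s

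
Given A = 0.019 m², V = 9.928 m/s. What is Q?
Formula: Q = A V
Q = 0.019·9.928·1000 = 188.6 L/s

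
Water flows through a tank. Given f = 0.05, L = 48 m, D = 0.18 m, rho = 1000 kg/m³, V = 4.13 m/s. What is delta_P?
Formula: \Delta P = f \frac{L}{D} \frac{\rho V^2}{2}
delta_P = 0.05·(48/0.18)·0.5·1000·4.13²/1000 = 113.7 kPa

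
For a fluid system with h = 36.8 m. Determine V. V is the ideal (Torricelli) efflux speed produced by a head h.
Formula: V = \sqrt{2 g h}
V = √(2·9.81·36.8) = 26.87 m/s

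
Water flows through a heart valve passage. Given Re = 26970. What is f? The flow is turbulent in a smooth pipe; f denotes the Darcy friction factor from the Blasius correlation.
Formula: f = \frac{0.316}{Re^{0.25}}
f = 0.316/26970^0.25 = 0.02466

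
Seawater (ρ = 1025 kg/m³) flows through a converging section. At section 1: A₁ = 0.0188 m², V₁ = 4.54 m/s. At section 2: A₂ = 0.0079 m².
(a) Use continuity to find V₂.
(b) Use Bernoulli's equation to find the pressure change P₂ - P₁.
(a) Continuity: A₁V₁=A₂V₂ -> V₂=A₁V₁/A₂=0.0188*4.54/0.0079=10.80 m/s
(b) Bernoulli: P₂-P₁=0.5*rho*(V₁^2-V₂^2)/1000=0.5*1025*(4.54^2-10.80^2)/1000=-49.21 kPa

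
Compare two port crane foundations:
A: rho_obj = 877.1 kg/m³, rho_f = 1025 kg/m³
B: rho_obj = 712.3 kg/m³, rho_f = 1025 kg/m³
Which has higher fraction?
fraction(A) = 0.8557, fraction(B) = 0.6949. Answer: A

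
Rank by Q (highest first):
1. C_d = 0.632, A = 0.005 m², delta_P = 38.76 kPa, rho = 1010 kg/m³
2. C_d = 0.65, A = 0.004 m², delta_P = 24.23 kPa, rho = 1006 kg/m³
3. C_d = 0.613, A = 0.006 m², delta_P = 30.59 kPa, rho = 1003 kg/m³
Case 1: Q = 27.68 L/s
Case 2: Q = 18.05 L/s
Case 3: Q = 28.73 L/s
Ranking (highest first): 3, 1, 2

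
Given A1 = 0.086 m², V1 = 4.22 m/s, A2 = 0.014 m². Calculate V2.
Formula: V_2 = \frac{A_1 V_1}{A_2}
V2 = 0.086·4.22/0.014 = 25.92 m/s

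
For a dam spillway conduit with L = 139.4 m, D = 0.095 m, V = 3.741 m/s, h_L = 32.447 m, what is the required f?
Formula: h_L = f \frac{L}{D} \frac{V^2}{2g}
Substituting knowns: 32.447 = f·(139.4/0.095)·3.741²/(2·9.81)
Solving for f: f = 32.447·2·9.81/((139.4/0.095)·3.741²) = 0.031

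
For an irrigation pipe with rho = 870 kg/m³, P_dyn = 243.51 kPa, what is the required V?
Formula: P_{dyn} = \frac{1}{2} \rho V^2
Substituting knowns: 243.51 = 0.5·870·V²/1000
Solving for V: V = √(2·(243.51·1000)/870) = 23.66 m/s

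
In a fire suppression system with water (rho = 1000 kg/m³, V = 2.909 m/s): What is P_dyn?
Formula: P_{dyn} = \frac{1}{2} \rho V^2
P_dyn = 0.5·1000·2.909²/1000 = 4.231 kPa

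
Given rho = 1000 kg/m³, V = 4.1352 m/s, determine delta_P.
Formula: V = \sqrt{\frac{2 \Delta P}{\rho}}
Substituting knowns: 4.1352 = √(2·(delta_P·1000)/1000)
Solving for delta_P: delta_P = 4.1352²·1000/2/1000 = 8.55 kPa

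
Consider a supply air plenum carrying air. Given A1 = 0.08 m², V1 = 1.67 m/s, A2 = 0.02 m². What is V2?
Formula: V_2 = \frac{A_1 V_1}{A_2}
V2 = 0.08·1.67/0.02 = 6.68 m/s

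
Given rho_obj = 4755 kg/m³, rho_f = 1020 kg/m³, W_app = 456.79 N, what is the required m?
Formula: W_{app} = mg\left(1 - \frac{\rho_f}{\rho_{obj}}\right)
Substituting knowns: 456.79 = m·9.81·(1 − 1020/4755)
Solving for m: m = 456.79/(9.81·(1 − 1020/4755)) = 59.28 kg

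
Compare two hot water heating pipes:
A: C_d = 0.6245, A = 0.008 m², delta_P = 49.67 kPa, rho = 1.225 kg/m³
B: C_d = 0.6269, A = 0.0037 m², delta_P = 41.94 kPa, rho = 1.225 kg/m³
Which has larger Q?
Q(A) = 1423 L/s, Q(B) = 607 L/s. Answer: A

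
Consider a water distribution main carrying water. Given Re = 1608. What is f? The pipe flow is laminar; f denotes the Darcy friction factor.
Formula: f = \frac{64}{Re}
f = 64/1608 = 0.0398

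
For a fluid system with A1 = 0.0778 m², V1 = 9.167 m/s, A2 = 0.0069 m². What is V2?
Formula: V_2 = \frac{A_1 V_1}{A_2}
V2 = 0.0778·9.167/0.0069 = 103.4 m/s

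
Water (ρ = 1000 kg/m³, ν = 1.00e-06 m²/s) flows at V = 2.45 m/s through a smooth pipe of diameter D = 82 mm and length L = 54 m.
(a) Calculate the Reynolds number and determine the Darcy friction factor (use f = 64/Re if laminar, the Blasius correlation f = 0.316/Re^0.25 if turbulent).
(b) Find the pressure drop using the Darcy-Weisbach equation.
(a) Re = V·D/ν = 2.45·0.082/1.00e-06 = 200900 → turbulent (Re > 4000); f = 0.316/Re^0.25 = 0.316/200900^0.25 = 0.014926 (Blasius is strictly valid for Re ≲ 1e5; used here as the smooth-pipe estimate the problem specifies)
(b) Darcy-Weisbach: ΔP = f·(L/D)·½ρV²/1000 = 0.014926·(54/0.082)·½·1000·2.45²/1000 = 29.5 kPa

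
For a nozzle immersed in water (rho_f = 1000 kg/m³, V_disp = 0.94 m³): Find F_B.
Formula: F_B = \rho_f g V_{disp}
F_B = 1000·9.81·0.94 = 9221 N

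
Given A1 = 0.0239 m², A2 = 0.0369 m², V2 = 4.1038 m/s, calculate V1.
Formula: V_2 = \frac{A_1 V_1}{A_2}
Substituting knowns: 4.1038 = 0.0239·V1/0.0369
Solving for V1: V1 = 4.1038·0.0369/0.0239 = 6.336 m/s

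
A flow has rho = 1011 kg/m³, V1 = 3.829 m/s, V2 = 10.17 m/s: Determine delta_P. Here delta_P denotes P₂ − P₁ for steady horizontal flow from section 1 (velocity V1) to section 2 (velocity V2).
Formula: \Delta P = \frac{1}{2} \rho (V_1^2 - V_2^2)
delta_P = 0.5·1011·(3.829² − 10.17²)/1000 = -44.87 kPa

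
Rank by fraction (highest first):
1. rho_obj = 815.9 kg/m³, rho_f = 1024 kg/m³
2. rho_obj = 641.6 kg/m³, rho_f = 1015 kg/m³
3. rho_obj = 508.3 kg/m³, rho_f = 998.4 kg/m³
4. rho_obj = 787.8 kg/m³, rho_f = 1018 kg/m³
Case 1: fraction = 0.7968
Case 2: fraction = 0.6321
Case 3: fraction = 0.5091
Case 4: fraction = 0.7739
Ranking (highest first): 1, 4, 2, 3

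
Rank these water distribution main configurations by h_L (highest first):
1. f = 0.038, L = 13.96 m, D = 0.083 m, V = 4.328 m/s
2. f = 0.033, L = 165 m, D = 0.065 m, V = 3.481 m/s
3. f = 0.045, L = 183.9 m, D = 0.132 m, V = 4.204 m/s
Case 1: h_L = 6.102 m
Case 2: h_L = 51.74 m
Case 3: h_L = 56.47 m
Ranking (highest first): 3, 2, 1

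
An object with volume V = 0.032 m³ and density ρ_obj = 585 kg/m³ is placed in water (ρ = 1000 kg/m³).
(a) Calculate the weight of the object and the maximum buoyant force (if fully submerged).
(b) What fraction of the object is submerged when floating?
(a) W=rho_obj*g*V=585*9.81*0.032=183.6 N; F_B(max)=rho*g*V=1000*9.81*0.032=313.9 N
(b) Floating fraction=rho_obj/rho=585/1000=0.585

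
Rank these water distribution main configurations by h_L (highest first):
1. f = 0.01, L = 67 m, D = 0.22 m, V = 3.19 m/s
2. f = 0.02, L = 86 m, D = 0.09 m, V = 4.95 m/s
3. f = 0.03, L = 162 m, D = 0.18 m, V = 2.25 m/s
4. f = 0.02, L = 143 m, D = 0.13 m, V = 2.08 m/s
Case 1: h_L = 1.58 m
Case 2: h_L = 23.87 m
Case 3: h_L = 6.967 m
Case 4: h_L = 4.851 m
Ranking (highest first): 2, 3, 4, 1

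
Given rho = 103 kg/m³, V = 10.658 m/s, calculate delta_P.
Formula: V = \sqrt{\frac{2 \Delta P}{\rho}}
Substituting knowns: 10.658 = √(2·(delta_P·1000)/103)
Solving for delta_P: delta_P = 10.658²·103/2/1000 = 5.85 kPa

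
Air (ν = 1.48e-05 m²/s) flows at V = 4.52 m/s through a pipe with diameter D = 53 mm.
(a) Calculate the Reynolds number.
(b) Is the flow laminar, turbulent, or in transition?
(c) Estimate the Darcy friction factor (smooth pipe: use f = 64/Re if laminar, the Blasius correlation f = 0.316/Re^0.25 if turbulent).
(a) Re = V·D/ν = 4.52·0.053/1.48e-05 = 16186
(b) Flow regime: turbulent (Re > 4000)
(c) Friction factor: f = 0.316/Re^0.25 = 0.316/16186^0.25 = 0.02802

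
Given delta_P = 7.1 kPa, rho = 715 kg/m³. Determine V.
Formula: V = \sqrt{\frac{2 \Delta P}{\rho}}
V = √(2·(7.1·1000)/715) = 4.456 m/s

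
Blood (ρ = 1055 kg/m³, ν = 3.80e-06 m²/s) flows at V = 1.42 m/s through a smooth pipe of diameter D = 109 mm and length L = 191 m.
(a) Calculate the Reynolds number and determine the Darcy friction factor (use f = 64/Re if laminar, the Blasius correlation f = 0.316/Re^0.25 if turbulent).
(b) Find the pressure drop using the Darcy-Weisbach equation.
(a) Re = V·D/ν = 1.42·0.109/3.80e-06 = 40732 → turbulent (Re > 4000); f = 0.316/Re^0.25 = 0.316/40732^0.25 = 0.022244
(b) Darcy-Weisbach: ΔP = f·(L/D)·½ρV²/1000 = 0.022244·(191/0.109)·½·1055·1.42²/1000 = 41.46 kPa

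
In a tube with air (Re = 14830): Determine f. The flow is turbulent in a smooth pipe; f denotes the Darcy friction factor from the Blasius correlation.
Formula: f = \frac{0.316}{Re^{0.25}}
f = 0.316/14830^0.25 = 0.02864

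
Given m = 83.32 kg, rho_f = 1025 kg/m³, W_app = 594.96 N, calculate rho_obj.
Formula: W_{app} = mg\left(1 - \frac{\rho_f}{\rho_{obj}}\right)
Substituting knowns: 594.96 = 83.32·9.81·(1 − 1025/rho_obj)
Solving for rho_obj: rho_obj = 1025/(1 − 594.96/(83.32·9.81)) = 3767 kg/m³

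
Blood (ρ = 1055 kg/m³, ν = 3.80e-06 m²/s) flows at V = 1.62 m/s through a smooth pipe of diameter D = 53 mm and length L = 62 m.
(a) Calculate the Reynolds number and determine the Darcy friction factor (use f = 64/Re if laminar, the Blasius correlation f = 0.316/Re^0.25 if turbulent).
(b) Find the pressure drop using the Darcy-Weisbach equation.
(a) Re = V·D/ν = 1.62·0.053/3.80e-06 = 22595 → turbulent (Re > 4000); f = 0.316/Re^0.25 = 0.316/22595^0.25 = 0.025774
(b) Darcy-Weisbach: ΔP = f·(L/D)·½ρV²/1000 = 0.025774·(62/0.053)·½·1055·1.62²/1000 = 41.74 kPa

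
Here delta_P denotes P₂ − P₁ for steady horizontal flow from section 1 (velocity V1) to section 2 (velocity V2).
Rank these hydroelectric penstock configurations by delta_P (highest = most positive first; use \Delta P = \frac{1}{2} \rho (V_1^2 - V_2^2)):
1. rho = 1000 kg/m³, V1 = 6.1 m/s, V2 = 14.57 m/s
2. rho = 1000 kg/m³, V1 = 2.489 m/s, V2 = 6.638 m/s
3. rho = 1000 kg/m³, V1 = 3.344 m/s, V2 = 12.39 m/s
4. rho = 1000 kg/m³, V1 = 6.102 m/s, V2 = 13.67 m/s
Case 1: delta_P = -87.54 kPa
Case 2: delta_P = -18.93 kPa
Case 3: delta_P = -71.16 kPa
Case 4: delta_P = -74.82 kPa
Ranking (highest first): 2, 3, 4, 1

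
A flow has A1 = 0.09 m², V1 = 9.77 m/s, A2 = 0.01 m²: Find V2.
Formula: V_2 = \frac{A_1 V_1}{A_2}
V2 = 0.09·9.77/0.01 = 87.93 m/s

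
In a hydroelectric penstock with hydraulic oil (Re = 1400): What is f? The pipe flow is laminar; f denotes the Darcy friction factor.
Formula: f = \frac{64}{Re}
f = 64/1400 = 0.04571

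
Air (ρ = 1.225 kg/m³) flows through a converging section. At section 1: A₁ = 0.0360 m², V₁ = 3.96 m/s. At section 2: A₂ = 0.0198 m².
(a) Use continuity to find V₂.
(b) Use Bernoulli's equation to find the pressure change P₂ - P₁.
(a) Continuity: A₁V₁=A₂V₂ -> V₂=A₁V₁/A₂=0.0360*3.96/0.0198=7.20 m/s
(b) Bernoulli: P₂-P₁=0.5*rho*(V₁^2-V₂^2)/1000=0.5*1.225*(3.96^2-7.20^2)/1000=-0.02215 kPa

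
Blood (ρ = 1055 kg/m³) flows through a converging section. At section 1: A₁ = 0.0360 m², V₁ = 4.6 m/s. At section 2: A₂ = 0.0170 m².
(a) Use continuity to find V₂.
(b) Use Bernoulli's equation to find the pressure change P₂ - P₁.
(a) Continuity: A₁V₁=A₂V₂ -> V₂=A₁V₁/A₂=0.0360*4.6/0.0170=9.74 m/s
(b) Bernoulli: P₂-P₁=0.5*rho*(V₁^2-V₂^2)/1000=0.5*1055*(4.6^2-9.74^2)/1000=-38.88 kPa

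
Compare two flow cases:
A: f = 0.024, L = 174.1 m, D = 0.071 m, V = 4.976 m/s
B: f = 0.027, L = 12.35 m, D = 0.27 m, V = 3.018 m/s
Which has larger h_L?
h_L(A) = 74.27 m, h_L(B) = 0.5733 m. Answer: A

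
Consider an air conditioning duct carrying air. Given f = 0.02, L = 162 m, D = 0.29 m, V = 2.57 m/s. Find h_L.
Formula: h_L = f \frac{L}{D} \frac{V^2}{2g}
h_L = 0.02·(162/0.29)·2.57²/(2·9.81) = 3.761 m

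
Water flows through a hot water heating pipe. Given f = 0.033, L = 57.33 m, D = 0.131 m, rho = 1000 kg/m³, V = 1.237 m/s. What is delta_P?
Formula: \Delta P = f \frac{L}{D} \frac{\rho V^2}{2}
delta_P = 0.033·(57.33/0.131)·0.5·1000·1.237²/1000 = 11.05 kPa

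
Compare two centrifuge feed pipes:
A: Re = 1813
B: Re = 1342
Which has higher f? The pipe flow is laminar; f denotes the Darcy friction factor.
f(A) = 0.0353, f(B) = 0.04769. Answer: B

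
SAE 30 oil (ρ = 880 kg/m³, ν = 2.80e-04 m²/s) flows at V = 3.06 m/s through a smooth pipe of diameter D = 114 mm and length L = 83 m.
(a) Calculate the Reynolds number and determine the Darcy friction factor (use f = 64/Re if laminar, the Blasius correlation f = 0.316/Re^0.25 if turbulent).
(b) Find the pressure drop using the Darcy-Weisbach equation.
(a) Re = V·D/ν = 3.06·0.114/2.80e-04 = 1245.9 → laminar (Re < 2300); f = 64/Re = 64/1245.9 = 0.051368
(b) Darcy-Weisbach: ΔP = f·(L/D)·½ρV²/1000 = 0.051368·(83/0.114)·½·880·3.06²/1000 = 154.1 kPa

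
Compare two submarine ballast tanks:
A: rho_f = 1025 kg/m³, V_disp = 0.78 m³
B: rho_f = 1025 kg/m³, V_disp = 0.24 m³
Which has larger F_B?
F_B(A) = 7843 N, F_B(B) = 2413 N. Answer: A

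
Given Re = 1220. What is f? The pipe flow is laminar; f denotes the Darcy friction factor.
Formula: f = \frac{64}{Re}
f = 64/1220 = 0.05246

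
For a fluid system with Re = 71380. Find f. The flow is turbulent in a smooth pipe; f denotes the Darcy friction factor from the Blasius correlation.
Formula: f = \frac{0.316}{Re^{0.25}}
f = 0.316/71380^0.25 = 0.01933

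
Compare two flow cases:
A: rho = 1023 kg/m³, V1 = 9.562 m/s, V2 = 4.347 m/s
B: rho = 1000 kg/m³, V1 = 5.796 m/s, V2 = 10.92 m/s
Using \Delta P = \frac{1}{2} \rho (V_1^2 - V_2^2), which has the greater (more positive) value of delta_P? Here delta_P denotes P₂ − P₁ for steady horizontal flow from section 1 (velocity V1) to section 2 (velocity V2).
delta_P(A) = 37.1 kPa, delta_P(B) = -42.83 kPa. Answer: A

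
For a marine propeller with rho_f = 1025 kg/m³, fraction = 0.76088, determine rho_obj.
Formula: f_{sub} = \frac{\rho_{obj}}{\rho_f}
Substituting knowns: 0.76088 = rho_obj/1025
Solving for rho_obj: rho_obj = 0.76088·1025 = 779.9 kg/m³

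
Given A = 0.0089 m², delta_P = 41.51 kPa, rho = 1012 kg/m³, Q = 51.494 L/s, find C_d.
Formula: Q = C_d A \sqrt{\frac{2 \Delta P}{\rho}}
Substituting knowns: 51.494 = C_d·0.0089·√(2·(41.51·1000)/1012)·1000
Solving for C_d: C_d = (51.494/1000)/(0.0089·√(2·(41.51·1000)/1012)) = 0.6388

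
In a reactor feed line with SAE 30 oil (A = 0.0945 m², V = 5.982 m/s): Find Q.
Formula: Q = A V
Q = 0.0945·5.982·1000 = 565.3 L/s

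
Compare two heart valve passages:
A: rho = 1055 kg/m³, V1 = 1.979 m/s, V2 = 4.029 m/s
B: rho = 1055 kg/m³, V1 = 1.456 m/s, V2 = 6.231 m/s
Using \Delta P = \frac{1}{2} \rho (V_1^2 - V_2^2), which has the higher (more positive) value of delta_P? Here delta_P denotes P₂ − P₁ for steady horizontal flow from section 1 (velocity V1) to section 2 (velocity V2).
delta_P(A) = -6.497 kPa, delta_P(B) = -19.36 kPa. Answer: A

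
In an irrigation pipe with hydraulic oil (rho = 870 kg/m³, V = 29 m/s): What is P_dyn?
Formula: P_{dyn} = \frac{1}{2} \rho V^2
P_dyn = 0.5·870·29²/1000 = 365.8 kPa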